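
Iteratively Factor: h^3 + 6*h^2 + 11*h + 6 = (h + 2)*(h^2 + 4*h + 3) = (h + 1)*(h + 2)*(h + 3)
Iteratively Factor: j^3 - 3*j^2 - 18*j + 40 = (j - 2)*(j^2 - j - 20) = (j - 2)*(j + 4)*(j - 5)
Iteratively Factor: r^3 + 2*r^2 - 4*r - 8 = (r + 2)*(r^2 - 4) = (r - 2)*(r + 2)*(r + 2)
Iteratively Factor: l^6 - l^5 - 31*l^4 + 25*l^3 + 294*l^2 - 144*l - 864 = (l - 3)*(l^5 + 2*l^4 - 25*l^3 - 50*l^2 + 144*l + 288) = (l - 4)*(l - 3)*(l^4 + 6*l^3 - l^2 - 54*l - 72) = (l - 4)*(l - 3)*(l + 2)*(l^3 + 4*l^2 - 9*l - 36) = (l - 4)*(l - 3)*(l + 2)*(l + 4)*(l^2 - 9) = (l - 4)*(l - 3)^2*(l + 2)*(l + 4)*(l + 3)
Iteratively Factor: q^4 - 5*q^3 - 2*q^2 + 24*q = (q - 3)*(q^3 - 2*q^2 - 8*q) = q*(q - 3)*(q^2 - 2*q - 8) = q*(q - 4)*(q - 3)*(q + 2)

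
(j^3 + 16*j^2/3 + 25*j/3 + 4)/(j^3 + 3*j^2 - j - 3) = (j + 4/3)/(j - 1)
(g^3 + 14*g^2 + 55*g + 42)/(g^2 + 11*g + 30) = (g^2 + 8*g + 7)/(g + 5)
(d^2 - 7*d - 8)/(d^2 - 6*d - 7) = (d - 8)/(d - 7)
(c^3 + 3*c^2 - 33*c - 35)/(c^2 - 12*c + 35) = (c^2 + 8*c + 7)/(c - 7)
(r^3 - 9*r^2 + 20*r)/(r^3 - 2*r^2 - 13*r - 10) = r*(r - 4)/(r^2 + 3*r + 2)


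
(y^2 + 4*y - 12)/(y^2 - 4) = (y + 6)/(y + 2)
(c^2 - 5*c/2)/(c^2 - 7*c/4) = 2*(2*c - 5)/(4*c - 7)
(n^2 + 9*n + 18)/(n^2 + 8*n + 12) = (n + 3)/(n + 2)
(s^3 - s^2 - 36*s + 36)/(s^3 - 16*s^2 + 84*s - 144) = (s^2 + 5*s - 6)/(s^2 - 10*s + 24)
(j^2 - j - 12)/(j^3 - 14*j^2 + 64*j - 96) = (j + 3)/(j^2 - 10*j + 24)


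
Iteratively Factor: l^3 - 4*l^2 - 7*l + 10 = (l - 5)*(l^2 + l - 2) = (l - 5)*(l + 2)*(l - 1)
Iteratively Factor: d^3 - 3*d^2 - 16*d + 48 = (d - 4)*(d^2 + d - 12) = (d - 4)*(d - 3)*(d + 4)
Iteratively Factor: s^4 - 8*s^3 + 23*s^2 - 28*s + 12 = (s - 3)*(s^3 - 5*s^2 + 8*s - 4) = (s - 3)*(s - 2)*(s^2 - 3*s + 2) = (s - 3)*(s - 2)*(s - 1)*(s - 2)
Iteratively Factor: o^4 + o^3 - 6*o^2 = (o)*(o^3 + o^2 - 6*o) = o*(o + 3)*(o^2 - 2*o) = o*(o - 2)*(o + 3)*(o)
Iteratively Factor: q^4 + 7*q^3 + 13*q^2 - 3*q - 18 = (q + 2)*(q^3 + 5*q^2 + 3*q - 9) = (q + 2)*(q + 3)*(q^2 + 2*q - 3) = (q - 1)*(q + 2)*(q + 3)*(q + 3)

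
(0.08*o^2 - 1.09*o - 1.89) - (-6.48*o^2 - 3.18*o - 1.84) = 6.56*o^2 + 2.09*o - 0.0499999999999998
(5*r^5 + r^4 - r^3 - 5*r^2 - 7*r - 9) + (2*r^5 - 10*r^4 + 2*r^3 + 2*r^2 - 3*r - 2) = 7*r^5 - 9*r^4 + r^3 - 3*r^2 - 10*r - 11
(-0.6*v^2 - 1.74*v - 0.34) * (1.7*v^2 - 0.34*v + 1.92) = -1.02*v^4 - 2.754*v^3 - 1.1384*v^2 - 3.2252*v - 0.6528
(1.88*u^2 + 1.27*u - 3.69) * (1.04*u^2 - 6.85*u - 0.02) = 1.9552*u^4 - 11.5572*u^3 - 12.5747*u^2 + 25.2511*u + 0.0738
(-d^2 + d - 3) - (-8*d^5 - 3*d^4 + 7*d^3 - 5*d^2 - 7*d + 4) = 8*d^5 + 3*d^4 - 7*d^3 + 4*d^2 + 8*d - 7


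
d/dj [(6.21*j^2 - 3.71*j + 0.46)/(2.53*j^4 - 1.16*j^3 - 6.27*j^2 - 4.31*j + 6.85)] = (-31.4226*j^5 + 35.3625*j^4 - 13.2624*j^3 - 48.426*j^2 + 90.8454*j - 23.4309)/(6.4009*j^8 - 5.8696*j^7 - 30.3806*j^6 - 7.2622*j^5 + 83.9731*j^4 + 38.1554*j^3 - 67.3229*j^2 - 59.047*j + 46.9225)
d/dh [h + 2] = 1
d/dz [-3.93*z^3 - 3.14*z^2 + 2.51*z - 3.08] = -11.79*z^2 - 6.28*z + 2.51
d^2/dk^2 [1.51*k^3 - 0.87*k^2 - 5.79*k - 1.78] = 9.06*k - 1.74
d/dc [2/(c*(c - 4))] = 4*(2 - c)/(c^2*(c^2 - 8*c + 16))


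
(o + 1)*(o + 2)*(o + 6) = o^3 + 9*o^2 + 20*o + 12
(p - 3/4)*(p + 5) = p^2 + 17*p/4 - 15/4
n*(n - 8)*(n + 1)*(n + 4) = n^4 - 3*n^3 - 36*n^2 - 32*n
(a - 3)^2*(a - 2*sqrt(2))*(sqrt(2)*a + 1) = sqrt(2)*a^4 - 6*sqrt(2)*a^3 - 3*a^3 + 7*sqrt(2)*a^2 + 18*a^2 - 27*a + 12*sqrt(2)*a - 18*sqrt(2)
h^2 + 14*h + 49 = (h + 7)^2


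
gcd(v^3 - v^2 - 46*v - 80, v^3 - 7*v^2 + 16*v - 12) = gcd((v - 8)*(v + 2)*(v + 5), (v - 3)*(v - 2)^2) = 1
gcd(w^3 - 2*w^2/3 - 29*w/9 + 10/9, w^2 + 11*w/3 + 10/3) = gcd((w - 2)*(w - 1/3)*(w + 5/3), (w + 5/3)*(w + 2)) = w + 5/3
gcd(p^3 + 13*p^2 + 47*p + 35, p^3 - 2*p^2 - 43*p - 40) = p^2 + 6*p + 5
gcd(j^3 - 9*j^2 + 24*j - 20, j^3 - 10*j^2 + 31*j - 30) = j^2 - 7*j + 10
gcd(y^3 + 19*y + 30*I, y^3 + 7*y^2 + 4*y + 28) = y + 2*I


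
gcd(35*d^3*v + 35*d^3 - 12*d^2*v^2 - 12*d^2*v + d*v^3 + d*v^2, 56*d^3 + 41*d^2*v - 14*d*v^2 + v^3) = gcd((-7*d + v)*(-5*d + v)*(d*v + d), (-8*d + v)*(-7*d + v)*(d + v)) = -7*d + v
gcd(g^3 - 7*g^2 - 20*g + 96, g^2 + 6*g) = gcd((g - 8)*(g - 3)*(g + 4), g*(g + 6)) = 1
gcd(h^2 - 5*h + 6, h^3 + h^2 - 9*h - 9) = h - 3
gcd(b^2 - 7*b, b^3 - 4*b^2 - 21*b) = b^2 - 7*b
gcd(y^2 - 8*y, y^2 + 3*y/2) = y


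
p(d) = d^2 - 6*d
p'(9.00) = 12.00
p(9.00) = 27.00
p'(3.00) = 0.00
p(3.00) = -9.00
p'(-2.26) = -10.52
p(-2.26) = 18.67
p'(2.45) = -1.10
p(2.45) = -8.70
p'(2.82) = -0.36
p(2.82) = -8.97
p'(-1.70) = -9.40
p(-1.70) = 13.09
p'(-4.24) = -14.48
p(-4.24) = 43.42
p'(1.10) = -3.80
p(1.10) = -5.39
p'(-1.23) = -8.46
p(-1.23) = 8.89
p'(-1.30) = -8.60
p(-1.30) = 9.49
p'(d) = 2*d - 6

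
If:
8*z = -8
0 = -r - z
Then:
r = 1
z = -1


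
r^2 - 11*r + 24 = (r - 8)*(r - 3)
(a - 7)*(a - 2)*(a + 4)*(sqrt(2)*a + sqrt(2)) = sqrt(2)*a^4 - 4*sqrt(2)*a^3 - 27*sqrt(2)*a^2 + 34*sqrt(2)*a + 56*sqrt(2)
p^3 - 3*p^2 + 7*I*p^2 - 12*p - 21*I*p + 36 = (p - 3)*(p + 3*I)*(p + 4*I)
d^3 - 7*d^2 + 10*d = d*(d - 5)*(d - 2)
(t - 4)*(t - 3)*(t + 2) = t^3 - 5*t^2 - 2*t + 24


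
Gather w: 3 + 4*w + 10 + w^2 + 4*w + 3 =w^2 + 8*w + 16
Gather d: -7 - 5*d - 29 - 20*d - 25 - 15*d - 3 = -40*d - 64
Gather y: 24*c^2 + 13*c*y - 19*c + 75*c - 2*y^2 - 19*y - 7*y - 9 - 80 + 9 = 24*c^2 + 56*c - 2*y^2 + y*(13*c - 26) - 80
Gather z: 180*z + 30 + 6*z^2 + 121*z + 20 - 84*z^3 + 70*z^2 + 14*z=-84*z^3 + 76*z^2 + 315*z + 50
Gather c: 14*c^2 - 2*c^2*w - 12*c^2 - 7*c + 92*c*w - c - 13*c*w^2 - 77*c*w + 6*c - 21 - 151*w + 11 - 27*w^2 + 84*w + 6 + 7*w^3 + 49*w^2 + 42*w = c^2*(2 - 2*w) + c*(-13*w^2 + 15*w - 2) + 7*w^3 + 22*w^2 - 25*w - 4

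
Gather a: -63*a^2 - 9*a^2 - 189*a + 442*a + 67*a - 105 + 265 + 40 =-72*a^2 + 320*a + 200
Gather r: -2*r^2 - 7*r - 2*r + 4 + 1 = -2*r^2 - 9*r + 5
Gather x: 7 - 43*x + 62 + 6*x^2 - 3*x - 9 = 6*x^2 - 46*x + 60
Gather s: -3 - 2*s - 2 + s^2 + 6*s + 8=s^2 + 4*s + 3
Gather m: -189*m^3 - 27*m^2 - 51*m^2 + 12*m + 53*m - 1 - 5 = -189*m^3 - 78*m^2 + 65*m - 6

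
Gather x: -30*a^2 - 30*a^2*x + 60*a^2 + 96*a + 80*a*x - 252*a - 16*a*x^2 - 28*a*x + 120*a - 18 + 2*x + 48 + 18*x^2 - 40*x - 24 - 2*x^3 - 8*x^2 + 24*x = 30*a^2 - 36*a - 2*x^3 + x^2*(10 - 16*a) + x*(-30*a^2 + 52*a - 14) + 6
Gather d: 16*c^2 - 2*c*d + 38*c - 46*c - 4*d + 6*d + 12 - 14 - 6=16*c^2 - 8*c + d*(2 - 2*c) - 8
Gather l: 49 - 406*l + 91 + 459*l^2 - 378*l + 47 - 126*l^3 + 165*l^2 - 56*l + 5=-126*l^3 + 624*l^2 - 840*l + 192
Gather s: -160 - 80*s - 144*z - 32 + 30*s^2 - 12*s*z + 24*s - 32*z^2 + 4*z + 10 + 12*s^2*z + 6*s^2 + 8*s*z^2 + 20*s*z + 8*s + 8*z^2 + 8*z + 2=s^2*(12*z + 36) + s*(8*z^2 + 8*z - 48) - 24*z^2 - 132*z - 180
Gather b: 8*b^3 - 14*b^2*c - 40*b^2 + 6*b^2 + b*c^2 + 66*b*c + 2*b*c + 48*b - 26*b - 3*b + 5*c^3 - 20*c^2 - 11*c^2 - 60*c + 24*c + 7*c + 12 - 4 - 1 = 8*b^3 + b^2*(-14*c - 34) + b*(c^2 + 68*c + 19) + 5*c^3 - 31*c^2 - 29*c + 7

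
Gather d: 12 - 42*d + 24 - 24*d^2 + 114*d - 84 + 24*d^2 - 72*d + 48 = 0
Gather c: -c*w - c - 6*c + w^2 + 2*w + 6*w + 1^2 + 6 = c*(-w - 7) + w^2 + 8*w + 7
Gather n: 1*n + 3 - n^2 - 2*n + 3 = -n^2 - n + 6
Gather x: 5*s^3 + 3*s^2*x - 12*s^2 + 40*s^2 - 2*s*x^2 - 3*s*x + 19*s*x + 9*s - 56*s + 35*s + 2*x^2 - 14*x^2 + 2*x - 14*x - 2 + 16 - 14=5*s^3 + 28*s^2 - 12*s + x^2*(-2*s - 12) + x*(3*s^2 + 16*s - 12)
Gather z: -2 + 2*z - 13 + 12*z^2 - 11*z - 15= 12*z^2 - 9*z - 30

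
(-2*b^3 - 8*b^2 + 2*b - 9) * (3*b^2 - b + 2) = -6*b^5 - 22*b^4 + 10*b^3 - 45*b^2 + 13*b - 18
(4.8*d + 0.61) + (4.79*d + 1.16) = 9.59*d + 1.77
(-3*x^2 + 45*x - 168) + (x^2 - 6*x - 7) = -2*x^2 + 39*x - 175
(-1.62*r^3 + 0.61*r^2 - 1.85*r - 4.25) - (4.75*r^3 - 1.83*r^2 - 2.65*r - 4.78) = -6.37*r^3 + 2.44*r^2 + 0.8*r + 0.53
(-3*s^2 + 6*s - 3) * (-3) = 9*s^2 - 18*s + 9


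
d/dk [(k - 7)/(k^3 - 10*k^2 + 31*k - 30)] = (k^3 - 10*k^2 + 31*k - (k - 7)*(3*k^2 - 20*k + 31) - 30)/(k^3 - 10*k^2 + 31*k - 30)^2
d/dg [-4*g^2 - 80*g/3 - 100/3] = -8*g - 80/3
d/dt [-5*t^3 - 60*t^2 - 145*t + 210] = -15*t^2 - 120*t - 145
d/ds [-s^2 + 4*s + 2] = 4 - 2*s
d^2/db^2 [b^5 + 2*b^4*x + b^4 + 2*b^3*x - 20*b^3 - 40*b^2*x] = 20*b^3 + 24*b^2*x + 12*b^2 + 12*b*x - 120*b - 80*x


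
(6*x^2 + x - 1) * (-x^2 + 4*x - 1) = -6*x^4 + 23*x^3 - x^2 - 5*x + 1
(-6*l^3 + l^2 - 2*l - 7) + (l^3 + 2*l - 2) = -5*l^3 + l^2 - 9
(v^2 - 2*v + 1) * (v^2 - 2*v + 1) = v^4 - 4*v^3 + 6*v^2 - 4*v + 1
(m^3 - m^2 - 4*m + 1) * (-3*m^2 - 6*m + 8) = -3*m^5 - 3*m^4 + 26*m^3 + 13*m^2 - 38*m + 8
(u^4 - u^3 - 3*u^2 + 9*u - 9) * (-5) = -5*u^4 + 5*u^3 + 15*u^2 - 45*u + 45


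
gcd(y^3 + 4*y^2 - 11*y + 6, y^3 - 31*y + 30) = y^2 + 5*y - 6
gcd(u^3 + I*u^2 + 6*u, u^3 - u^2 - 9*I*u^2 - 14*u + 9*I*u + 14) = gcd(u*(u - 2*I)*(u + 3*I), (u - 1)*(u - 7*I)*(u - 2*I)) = u - 2*I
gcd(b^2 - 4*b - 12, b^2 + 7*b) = 1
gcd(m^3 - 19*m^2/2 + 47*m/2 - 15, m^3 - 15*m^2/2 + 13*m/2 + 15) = m^2 - 17*m/2 + 15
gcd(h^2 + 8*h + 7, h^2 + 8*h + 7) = h^2 + 8*h + 7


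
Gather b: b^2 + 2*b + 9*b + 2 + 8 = b^2 + 11*b + 10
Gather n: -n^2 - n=-n^2 - n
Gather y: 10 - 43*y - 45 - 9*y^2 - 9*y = -9*y^2 - 52*y - 35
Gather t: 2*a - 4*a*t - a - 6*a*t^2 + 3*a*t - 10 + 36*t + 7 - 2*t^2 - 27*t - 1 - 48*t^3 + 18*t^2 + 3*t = a - 48*t^3 + t^2*(16 - 6*a) + t*(12 - a) - 4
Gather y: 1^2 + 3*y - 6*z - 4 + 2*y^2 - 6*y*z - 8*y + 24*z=2*y^2 + y*(-6*z - 5) + 18*z - 3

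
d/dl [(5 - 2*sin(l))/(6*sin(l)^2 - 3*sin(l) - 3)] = (4*sin(l)^2 - 20*sin(l) + 7)*cos(l)/(3*(sin(l) - 1)^2*(2*sin(l) + 1)^2)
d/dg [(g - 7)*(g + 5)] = 2*g - 2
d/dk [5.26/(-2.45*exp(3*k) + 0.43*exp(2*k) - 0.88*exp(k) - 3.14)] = (38.661*exp(2*k) - 4.5236*exp(k) + 4.6288)*exp(k)/(2.45*exp(3*k) - 0.43*exp(2*k) + 0.88*exp(k) + 3.14)^2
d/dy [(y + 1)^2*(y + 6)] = (y + 1)*(3*y + 13)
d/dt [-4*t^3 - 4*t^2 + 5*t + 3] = -12*t^2 - 8*t + 5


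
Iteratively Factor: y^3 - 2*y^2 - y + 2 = (y - 2)*(y^2 - 1) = (y - 2)*(y + 1)*(y - 1)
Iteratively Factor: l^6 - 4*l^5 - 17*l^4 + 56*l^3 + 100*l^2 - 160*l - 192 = (l + 3)*(l^5 - 7*l^4 + 4*l^3 + 44*l^2 - 32*l - 64) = (l - 4)*(l + 3)*(l^4 - 3*l^3 - 8*l^2 + 12*l + 16) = (l - 4)*(l + 2)*(l + 3)*(l^3 - 5*l^2 + 2*l + 8) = (l - 4)*(l + 1)*(l + 2)*(l + 3)*(l^2 - 6*l + 8) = (l - 4)*(l - 2)*(l + 1)*(l + 2)*(l + 3)*(l - 4)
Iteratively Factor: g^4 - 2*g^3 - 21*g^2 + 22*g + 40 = (g + 1)*(g^3 - 3*g^2 - 18*g + 40) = (g + 1)*(g + 4)*(g^2 - 7*g + 10) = (g - 2)*(g + 1)*(g + 4)*(g - 5)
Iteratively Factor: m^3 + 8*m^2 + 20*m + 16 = (m + 2)*(m^2 + 6*m + 8) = (m + 2)^2*(m + 4)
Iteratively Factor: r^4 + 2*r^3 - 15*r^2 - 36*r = (r - 4)*(r^3 + 6*r^2 + 9*r) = r*(r - 4)*(r^2 + 6*r + 9) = r*(r - 4)*(r + 3)*(r + 3)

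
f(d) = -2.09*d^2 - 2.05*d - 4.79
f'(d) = -4.18*d - 2.05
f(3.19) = -32.60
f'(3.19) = -15.38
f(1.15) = -9.91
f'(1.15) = -6.86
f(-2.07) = -9.50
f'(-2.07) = 6.60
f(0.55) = -6.55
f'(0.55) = -4.35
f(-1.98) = -8.92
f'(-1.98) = 6.23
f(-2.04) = -9.31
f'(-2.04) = 6.48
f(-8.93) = -153.15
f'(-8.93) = 35.28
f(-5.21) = -50.84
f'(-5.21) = 19.73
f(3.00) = -29.75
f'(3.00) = -14.59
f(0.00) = -4.79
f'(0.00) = -2.05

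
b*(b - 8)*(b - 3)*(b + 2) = b^4 - 9*b^3 + 2*b^2 + 48*b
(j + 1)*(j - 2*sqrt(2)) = j^2 - 2*sqrt(2)*j + j - 2*sqrt(2)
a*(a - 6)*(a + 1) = a^3 - 5*a^2 - 6*a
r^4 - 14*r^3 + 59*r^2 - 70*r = r*(r - 7)*(r - 5)*(r - 2)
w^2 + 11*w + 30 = (w + 5)*(w + 6)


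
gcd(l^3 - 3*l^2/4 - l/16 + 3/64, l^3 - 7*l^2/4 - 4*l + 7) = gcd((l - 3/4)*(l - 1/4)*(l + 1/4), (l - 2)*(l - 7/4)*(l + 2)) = 1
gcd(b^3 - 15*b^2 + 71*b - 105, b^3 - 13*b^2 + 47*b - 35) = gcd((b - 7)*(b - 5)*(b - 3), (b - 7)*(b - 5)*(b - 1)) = b^2 - 12*b + 35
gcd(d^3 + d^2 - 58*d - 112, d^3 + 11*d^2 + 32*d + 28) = d^2 + 9*d + 14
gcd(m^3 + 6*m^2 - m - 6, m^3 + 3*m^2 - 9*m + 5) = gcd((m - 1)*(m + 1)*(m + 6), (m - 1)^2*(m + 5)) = m - 1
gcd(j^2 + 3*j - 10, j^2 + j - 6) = j - 2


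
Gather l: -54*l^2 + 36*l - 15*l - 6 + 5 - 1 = -54*l^2 + 21*l - 2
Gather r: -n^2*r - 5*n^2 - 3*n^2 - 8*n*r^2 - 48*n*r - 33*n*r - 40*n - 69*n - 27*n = -8*n^2 - 8*n*r^2 - 136*n + r*(-n^2 - 81*n)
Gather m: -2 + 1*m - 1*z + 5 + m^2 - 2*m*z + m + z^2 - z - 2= m^2 + m*(2 - 2*z) + z^2 - 2*z + 1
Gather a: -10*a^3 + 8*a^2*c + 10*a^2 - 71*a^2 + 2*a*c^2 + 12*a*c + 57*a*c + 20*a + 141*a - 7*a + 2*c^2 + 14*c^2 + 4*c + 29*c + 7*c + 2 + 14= -10*a^3 + a^2*(8*c - 61) + a*(2*c^2 + 69*c + 154) + 16*c^2 + 40*c + 16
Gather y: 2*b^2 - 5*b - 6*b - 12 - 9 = 2*b^2 - 11*b - 21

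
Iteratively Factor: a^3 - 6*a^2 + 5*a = (a)*(a^2 - 6*a + 5) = a*(a - 1)*(a - 5)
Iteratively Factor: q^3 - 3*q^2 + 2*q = (q)*(q^2 - 3*q + 2) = q*(q - 2)*(q - 1)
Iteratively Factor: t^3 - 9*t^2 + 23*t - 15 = (t - 5)*(t^2 - 4*t + 3) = (t - 5)*(t - 1)*(t - 3)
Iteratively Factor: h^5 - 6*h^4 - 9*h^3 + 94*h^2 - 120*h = (h - 5)*(h^4 - h^3 - 14*h^2 + 24*h) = (h - 5)*(h + 4)*(h^3 - 5*h^2 + 6*h) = (h - 5)*(h - 3)*(h + 4)*(h^2 - 2*h) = (h - 5)*(h - 3)*(h - 2)*(h + 4)*(h)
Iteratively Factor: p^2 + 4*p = (p)*(p + 4)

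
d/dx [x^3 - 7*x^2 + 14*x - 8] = 3*x^2 - 14*x + 14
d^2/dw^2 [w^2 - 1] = 2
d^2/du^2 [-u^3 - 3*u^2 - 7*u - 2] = -6*u - 6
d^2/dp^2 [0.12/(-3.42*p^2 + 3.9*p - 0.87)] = (2.807136*p^2 - 3.20112*p - 0.12*(6.84*p - 3.9)*(13.68*p - 7.8) + 0.714096)/(3.42*p^2 - 3.9*p + 0.87)^3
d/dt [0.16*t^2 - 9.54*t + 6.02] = 0.32*t - 9.54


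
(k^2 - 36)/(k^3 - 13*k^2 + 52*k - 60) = (k + 6)/(k^2 - 7*k + 10)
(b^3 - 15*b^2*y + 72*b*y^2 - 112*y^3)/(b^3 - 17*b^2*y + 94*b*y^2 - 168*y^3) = (-b + 4*y)/(-b + 6*y)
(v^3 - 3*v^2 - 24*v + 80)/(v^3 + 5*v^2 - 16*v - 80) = (v - 4)/(v + 4)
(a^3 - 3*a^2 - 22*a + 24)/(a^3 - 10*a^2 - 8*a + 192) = (a - 1)/(a - 8)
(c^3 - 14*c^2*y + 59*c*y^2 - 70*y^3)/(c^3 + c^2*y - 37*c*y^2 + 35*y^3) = (-c^2 + 9*c*y - 14*y^2)/(-c^2 - 6*c*y + 7*y^2)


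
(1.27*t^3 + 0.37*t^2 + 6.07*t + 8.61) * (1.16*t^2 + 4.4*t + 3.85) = 1.4732*t^5 + 6.0172*t^4 + 13.5587*t^3 + 38.1201*t^2 + 61.2535*t + 33.1485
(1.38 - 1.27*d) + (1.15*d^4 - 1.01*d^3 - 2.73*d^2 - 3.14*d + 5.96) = 1.15*d^4 - 1.01*d^3 - 2.73*d^2 - 4.41*d + 7.34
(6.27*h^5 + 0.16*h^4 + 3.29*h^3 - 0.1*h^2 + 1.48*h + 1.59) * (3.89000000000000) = 24.3903*h^5 + 0.6224*h^4 + 12.7981*h^3 - 0.389*h^2 + 5.7572*h + 6.1851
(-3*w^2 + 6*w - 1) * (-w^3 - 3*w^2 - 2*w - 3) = 3*w^5 + 3*w^4 - 11*w^3 - 16*w + 3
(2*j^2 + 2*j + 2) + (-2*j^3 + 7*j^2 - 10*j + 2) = -2*j^3 + 9*j^2 - 8*j + 4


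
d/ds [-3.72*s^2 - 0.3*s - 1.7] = -7.44*s - 0.3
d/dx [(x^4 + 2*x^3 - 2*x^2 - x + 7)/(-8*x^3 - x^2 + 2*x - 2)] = (-8*x^6 - 2*x^5 - 12*x^4 - 16*x^3 + 151*x^2 + 22*x - 12)/(64*x^6 + 16*x^5 - 31*x^4 + 28*x^3 + 8*x^2 - 8*x + 4)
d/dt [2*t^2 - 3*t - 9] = 4*t - 3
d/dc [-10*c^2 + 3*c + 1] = 3 - 20*c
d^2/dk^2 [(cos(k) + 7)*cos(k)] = -7*cos(k) - 2*cos(2*k)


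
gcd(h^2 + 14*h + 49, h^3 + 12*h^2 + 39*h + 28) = h + 7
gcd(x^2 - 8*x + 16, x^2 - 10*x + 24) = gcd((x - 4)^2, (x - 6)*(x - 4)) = x - 4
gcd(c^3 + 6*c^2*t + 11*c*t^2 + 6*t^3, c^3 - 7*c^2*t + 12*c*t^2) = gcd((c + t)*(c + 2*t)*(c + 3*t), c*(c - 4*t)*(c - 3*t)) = 1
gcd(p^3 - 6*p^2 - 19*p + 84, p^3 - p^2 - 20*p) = p + 4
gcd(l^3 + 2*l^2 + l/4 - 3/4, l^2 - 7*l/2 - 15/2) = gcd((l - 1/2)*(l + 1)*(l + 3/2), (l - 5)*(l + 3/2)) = l + 3/2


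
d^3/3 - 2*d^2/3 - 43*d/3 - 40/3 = (d/3 + 1/3)*(d - 8)*(d + 5)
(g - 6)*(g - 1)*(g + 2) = g^3 - 5*g^2 - 8*g + 12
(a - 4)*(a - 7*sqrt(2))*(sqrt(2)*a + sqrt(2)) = sqrt(2)*a^3 - 14*a^2 - 3*sqrt(2)*a^2 - 4*sqrt(2)*a + 42*a + 56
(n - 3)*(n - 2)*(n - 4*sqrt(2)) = n^3 - 4*sqrt(2)*n^2 - 5*n^2 + 6*n + 20*sqrt(2)*n - 24*sqrt(2)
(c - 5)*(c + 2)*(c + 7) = c^3 + 4*c^2 - 31*c - 70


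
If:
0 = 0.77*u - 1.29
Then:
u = 1.68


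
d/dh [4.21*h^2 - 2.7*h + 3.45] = 8.42*h - 2.7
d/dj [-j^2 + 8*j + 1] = 8 - 2*j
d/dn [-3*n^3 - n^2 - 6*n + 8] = -9*n^2 - 2*n - 6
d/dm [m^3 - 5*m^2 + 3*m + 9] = 3*m^2 - 10*m + 3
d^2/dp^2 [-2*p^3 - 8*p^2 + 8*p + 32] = -12*p - 16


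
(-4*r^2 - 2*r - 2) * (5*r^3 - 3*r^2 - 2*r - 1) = -20*r^5 + 2*r^4 + 4*r^3 + 14*r^2 + 6*r + 2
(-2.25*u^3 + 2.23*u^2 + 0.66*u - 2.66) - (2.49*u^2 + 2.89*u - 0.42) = -2.25*u^3 - 0.26*u^2 - 2.23*u - 2.24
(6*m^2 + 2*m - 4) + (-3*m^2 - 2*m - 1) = 3*m^2 - 5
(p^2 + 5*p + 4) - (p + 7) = p^2 + 4*p - 3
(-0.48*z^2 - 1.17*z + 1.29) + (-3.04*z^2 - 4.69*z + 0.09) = -3.52*z^2 - 5.86*z + 1.38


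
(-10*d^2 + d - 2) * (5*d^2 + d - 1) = -50*d^4 - 5*d^3 + d^2 - 3*d + 2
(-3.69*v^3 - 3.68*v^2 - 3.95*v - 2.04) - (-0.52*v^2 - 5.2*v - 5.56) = -3.69*v^3 - 3.16*v^2 + 1.25*v + 3.52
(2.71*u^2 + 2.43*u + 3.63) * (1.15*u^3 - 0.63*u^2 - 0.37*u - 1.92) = 3.1165*u^5 + 1.0872*u^4 + 1.6409*u^3 - 8.3892*u^2 - 6.0087*u - 6.9696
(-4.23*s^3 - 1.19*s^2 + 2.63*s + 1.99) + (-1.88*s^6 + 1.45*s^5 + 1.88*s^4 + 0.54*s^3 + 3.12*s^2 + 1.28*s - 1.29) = -1.88*s^6 + 1.45*s^5 + 1.88*s^4 - 3.69*s^3 + 1.93*s^2 + 3.91*s + 0.7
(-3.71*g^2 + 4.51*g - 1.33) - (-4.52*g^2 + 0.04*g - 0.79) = 0.81*g^2 + 4.47*g - 0.54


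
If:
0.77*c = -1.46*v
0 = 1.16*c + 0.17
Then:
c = -0.15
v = 0.08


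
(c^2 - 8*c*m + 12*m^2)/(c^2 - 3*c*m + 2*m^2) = (c - 6*m)/(c - m)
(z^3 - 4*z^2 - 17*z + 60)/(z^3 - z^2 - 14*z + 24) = (z - 5)/(z - 2)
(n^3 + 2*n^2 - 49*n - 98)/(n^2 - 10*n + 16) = (n^3 + 2*n^2 - 49*n - 98)/(n^2 - 10*n + 16)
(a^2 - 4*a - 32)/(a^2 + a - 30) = (a^2 - 4*a - 32)/(a^2 + a - 30)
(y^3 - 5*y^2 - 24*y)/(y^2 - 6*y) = (y^2 - 5*y - 24)/(y - 6)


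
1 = 1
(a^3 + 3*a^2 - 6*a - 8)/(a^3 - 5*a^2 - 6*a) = (a^2 + 2*a - 8)/(a*(a - 6))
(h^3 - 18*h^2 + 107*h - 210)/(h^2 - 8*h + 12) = (h^2 - 12*h + 35)/(h - 2)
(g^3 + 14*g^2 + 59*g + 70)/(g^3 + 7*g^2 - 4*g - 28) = (g + 5)/(g - 2)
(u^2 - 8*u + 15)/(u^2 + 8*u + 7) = (u^2 - 8*u + 15)/(u^2 + 8*u + 7)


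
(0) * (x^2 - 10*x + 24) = 0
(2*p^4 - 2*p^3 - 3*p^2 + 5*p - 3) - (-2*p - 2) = 2*p^4 - 2*p^3 - 3*p^2 + 7*p - 1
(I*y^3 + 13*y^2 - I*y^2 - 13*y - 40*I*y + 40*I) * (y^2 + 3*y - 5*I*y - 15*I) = I*y^5 + 18*y^4 + 2*I*y^4 + 36*y^3 - 108*I*y^3 - 254*y^2 - 210*I*y^2 - 400*y + 315*I*y + 600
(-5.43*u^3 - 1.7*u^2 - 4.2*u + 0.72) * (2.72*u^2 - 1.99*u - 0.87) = -14.7696*u^5 + 6.1817*u^4 - 3.3169*u^3 + 11.7954*u^2 + 2.2212*u - 0.6264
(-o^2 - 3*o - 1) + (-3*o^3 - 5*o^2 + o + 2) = -3*o^3 - 6*o^2 - 2*o + 1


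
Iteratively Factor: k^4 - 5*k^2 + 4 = (k + 1)*(k^3 - k^2 - 4*k + 4) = (k - 2)*(k + 1)*(k^2 + k - 2) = (k - 2)*(k - 1)*(k + 1)*(k + 2)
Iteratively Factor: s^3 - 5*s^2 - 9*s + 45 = (s + 3)*(s^2 - 8*s + 15) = (s - 5)*(s + 3)*(s - 3)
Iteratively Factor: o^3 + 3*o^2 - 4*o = (o - 1)*(o^2 + 4*o) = o*(o - 1)*(o + 4)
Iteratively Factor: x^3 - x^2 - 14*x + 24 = (x + 4)*(x^2 - 5*x + 6) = (x - 2)*(x + 4)*(x - 3)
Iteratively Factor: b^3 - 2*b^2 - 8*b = (b - 4)*(b^2 + 2*b) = b*(b - 4)*(b + 2)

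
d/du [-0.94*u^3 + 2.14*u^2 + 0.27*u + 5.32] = -2.82*u^2 + 4.28*u + 0.27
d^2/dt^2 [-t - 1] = 0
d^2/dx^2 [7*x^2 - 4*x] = 14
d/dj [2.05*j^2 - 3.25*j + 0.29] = 4.1*j - 3.25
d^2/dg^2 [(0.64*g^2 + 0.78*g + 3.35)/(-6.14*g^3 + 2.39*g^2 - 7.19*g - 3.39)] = (-48.255488*g^6 - 176.434128*g^5 - 1277.323848*g^4 + 1011.019548*g^3 - 838.447278*g^2 + 725.856042*g - 377.334232)/(231.475544*g^9 - 270.306132*g^8 + 918.397254*g^7 - 263.309231*g^6 + 776.970795*g^5 + 585.372864*g^4 + 233.854847*g^3 + 443.35098*g^2 + 247.884597*g + 38.958219)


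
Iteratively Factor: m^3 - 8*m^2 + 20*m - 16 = (m - 4)*(m^2 - 4*m + 4) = (m - 4)*(m - 2)*(m - 2)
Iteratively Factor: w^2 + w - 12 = (w + 4)*(w - 3)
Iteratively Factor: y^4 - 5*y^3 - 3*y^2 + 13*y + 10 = (y - 2)*(y^3 - 3*y^2 - 9*y - 5) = (y - 2)*(y + 1)*(y^2 - 4*y - 5) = (y - 5)*(y - 2)*(y + 1)*(y + 1)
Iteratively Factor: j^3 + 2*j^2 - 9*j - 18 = (j + 2)*(j^2 - 9) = (j - 3)*(j + 2)*(j + 3)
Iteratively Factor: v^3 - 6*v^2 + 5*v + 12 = (v + 1)*(v^2 - 7*v + 12) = (v - 3)*(v + 1)*(v - 4)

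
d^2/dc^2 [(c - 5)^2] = 2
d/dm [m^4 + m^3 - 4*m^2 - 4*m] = 4*m^3 + 3*m^2 - 8*m - 4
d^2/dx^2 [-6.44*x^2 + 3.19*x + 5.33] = -12.8800000000000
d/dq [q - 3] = 1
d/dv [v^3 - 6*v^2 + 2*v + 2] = 3*v^2 - 12*v + 2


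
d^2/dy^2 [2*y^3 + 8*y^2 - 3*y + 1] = 12*y + 16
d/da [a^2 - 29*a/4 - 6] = 2*a - 29/4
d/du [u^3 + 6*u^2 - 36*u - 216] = 3*u^2 + 12*u - 36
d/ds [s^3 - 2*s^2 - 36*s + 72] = 3*s^2 - 4*s - 36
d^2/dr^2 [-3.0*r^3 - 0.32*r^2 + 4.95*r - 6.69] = -18.0*r - 0.64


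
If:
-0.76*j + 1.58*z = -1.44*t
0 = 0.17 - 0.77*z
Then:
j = 1.89473684210526*t + 0.458988380041012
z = 0.22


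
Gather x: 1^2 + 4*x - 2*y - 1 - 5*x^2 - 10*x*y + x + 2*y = -5*x^2 + x*(5 - 10*y)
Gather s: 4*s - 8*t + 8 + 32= 4*s - 8*t + 40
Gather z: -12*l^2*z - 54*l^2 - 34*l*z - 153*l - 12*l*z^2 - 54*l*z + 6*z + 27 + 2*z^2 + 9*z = -54*l^2 - 153*l + z^2*(2 - 12*l) + z*(-12*l^2 - 88*l + 15) + 27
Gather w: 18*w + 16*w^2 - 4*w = 16*w^2 + 14*w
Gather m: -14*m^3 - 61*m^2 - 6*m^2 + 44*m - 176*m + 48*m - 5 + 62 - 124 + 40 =-14*m^3 - 67*m^2 - 84*m - 27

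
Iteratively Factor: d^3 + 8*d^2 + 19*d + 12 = (d + 1)*(d^2 + 7*d + 12) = (d + 1)*(d + 3)*(d + 4)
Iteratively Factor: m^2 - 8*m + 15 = (m - 3)*(m - 5)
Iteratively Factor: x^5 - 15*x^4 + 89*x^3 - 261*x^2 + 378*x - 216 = (x - 3)*(x^4 - 12*x^3 + 53*x^2 - 102*x + 72) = (x - 3)^2*(x^3 - 9*x^2 + 26*x - 24) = (x - 3)^3*(x^2 - 6*x + 8) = (x - 4)*(x - 3)^3*(x - 2)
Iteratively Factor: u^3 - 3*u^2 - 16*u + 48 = (u - 4)*(u^2 + u - 12) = (u - 4)*(u + 4)*(u - 3)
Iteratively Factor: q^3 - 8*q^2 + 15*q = (q - 3)*(q^2 - 5*q) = q*(q - 3)*(q - 5)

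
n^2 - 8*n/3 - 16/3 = (n - 4)*(n + 4/3)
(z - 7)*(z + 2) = z^2 - 5*z - 14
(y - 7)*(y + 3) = y^2 - 4*y - 21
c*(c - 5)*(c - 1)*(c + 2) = c^4 - 4*c^3 - 7*c^2 + 10*c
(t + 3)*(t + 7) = t^2 + 10*t + 21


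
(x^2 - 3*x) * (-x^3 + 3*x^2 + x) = -x^5 + 6*x^4 - 8*x^3 - 3*x^2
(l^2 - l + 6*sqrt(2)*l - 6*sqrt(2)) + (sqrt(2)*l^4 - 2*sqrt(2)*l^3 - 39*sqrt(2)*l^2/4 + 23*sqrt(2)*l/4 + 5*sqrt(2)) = sqrt(2)*l^4 - 2*sqrt(2)*l^3 - 39*sqrt(2)*l^2/4 + l^2 - l + 47*sqrt(2)*l/4 - sqrt(2)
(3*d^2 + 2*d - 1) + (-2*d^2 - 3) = d^2 + 2*d - 4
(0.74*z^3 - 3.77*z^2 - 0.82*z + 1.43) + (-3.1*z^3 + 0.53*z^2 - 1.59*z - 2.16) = -2.36*z^3 - 3.24*z^2 - 2.41*z - 0.73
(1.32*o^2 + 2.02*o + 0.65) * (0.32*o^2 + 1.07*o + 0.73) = 0.4224*o^4 + 2.0588*o^3 + 3.333*o^2 + 2.1701*o + 0.4745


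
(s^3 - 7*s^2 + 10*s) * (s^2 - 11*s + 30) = s^5 - 18*s^4 + 117*s^3 - 320*s^2 + 300*s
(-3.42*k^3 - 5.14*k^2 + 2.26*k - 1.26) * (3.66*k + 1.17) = -12.5172*k^4 - 22.8138*k^3 + 2.2578*k^2 - 1.9674*k - 1.4742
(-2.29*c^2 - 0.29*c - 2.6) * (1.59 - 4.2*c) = 9.618*c^3 - 2.4231*c^2 + 10.4589*c - 4.134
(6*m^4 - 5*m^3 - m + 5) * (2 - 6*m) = -36*m^5 + 42*m^4 - 10*m^3 + 6*m^2 - 32*m + 10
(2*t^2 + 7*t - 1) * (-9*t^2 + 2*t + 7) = -18*t^4 - 59*t^3 + 37*t^2 + 47*t - 7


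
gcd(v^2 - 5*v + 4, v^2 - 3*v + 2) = v - 1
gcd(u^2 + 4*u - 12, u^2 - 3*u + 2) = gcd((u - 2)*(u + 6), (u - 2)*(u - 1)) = u - 2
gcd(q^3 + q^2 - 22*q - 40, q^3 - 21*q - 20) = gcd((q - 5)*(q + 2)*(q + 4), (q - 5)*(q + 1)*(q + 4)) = q^2 - q - 20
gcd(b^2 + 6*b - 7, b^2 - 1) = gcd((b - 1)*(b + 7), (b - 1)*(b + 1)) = b - 1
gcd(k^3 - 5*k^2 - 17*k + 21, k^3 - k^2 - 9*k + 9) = k^2 + 2*k - 3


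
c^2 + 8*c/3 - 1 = (c - 1/3)*(c + 3)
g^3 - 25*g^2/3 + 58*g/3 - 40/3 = (g - 5)*(g - 2)*(g - 4/3)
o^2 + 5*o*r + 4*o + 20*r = (o + 4)*(o + 5*r)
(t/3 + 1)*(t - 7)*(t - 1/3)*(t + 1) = t^4/3 - 10*t^3/9 - 8*t^2 - 38*t/9 + 7/3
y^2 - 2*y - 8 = (y - 4)*(y + 2)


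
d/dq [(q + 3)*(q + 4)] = 2*q + 7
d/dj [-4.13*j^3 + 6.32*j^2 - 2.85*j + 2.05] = -12.39*j^2 + 12.64*j - 2.85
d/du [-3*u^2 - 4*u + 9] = -6*u - 4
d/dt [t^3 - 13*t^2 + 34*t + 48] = 3*t^2 - 26*t + 34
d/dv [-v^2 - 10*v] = -2*v - 10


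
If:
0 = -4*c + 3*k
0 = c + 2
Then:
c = -2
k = -8/3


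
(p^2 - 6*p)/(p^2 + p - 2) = p*(p - 6)/(p^2 + p - 2)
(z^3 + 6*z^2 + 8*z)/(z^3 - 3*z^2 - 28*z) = (z + 2)/(z - 7)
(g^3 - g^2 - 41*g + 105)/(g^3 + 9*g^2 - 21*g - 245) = (g - 3)/(g + 7)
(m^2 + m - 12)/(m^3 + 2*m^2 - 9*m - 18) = (m + 4)/(m^2 + 5*m + 6)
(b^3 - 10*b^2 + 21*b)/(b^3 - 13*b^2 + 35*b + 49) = b*(b - 3)/(b^2 - 6*b - 7)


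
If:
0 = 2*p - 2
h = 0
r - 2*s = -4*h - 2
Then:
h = 0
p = 1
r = 2*s - 2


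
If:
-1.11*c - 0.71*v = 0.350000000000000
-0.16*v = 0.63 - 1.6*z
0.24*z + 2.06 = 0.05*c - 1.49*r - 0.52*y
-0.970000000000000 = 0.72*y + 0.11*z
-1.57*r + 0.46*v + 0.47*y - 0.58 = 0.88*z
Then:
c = -0.43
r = -0.97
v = 0.17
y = -1.41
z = 0.41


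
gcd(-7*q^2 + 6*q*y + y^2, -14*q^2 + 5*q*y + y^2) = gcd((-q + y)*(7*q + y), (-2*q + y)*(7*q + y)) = 7*q + y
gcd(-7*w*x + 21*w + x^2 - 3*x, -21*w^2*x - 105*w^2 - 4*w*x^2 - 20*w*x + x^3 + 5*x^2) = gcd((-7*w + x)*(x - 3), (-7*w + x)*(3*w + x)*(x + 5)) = -7*w + x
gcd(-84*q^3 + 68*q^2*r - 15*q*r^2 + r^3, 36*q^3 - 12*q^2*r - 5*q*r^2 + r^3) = 12*q^2 - 8*q*r + r^2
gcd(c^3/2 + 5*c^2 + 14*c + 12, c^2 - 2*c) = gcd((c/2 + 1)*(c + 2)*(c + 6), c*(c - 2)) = 1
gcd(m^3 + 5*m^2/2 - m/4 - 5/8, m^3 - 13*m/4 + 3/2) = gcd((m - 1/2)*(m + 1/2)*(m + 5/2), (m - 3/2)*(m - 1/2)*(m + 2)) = m - 1/2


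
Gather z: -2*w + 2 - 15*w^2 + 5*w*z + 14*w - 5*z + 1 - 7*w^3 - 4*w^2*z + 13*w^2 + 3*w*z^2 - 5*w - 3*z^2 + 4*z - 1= -7*w^3 - 2*w^2 + 7*w + z^2*(3*w - 3) + z*(-4*w^2 + 5*w - 1) + 2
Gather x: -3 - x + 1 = -x - 2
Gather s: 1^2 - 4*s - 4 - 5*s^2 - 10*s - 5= -5*s^2 - 14*s - 8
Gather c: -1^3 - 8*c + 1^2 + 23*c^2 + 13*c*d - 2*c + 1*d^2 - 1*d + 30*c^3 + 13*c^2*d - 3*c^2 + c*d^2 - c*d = 30*c^3 + c^2*(13*d + 20) + c*(d^2 + 12*d - 10) + d^2 - d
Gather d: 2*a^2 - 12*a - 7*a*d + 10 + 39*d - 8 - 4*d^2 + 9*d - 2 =2*a^2 - 12*a - 4*d^2 + d*(48 - 7*a)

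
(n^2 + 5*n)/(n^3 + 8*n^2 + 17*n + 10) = n/(n^2 + 3*n + 2)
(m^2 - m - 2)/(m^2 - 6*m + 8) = (m + 1)/(m - 4)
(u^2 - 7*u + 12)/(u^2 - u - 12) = (u - 3)/(u + 3)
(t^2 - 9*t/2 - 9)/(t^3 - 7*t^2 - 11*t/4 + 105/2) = 2*(2*t + 3)/(4*t^2 - 4*t - 35)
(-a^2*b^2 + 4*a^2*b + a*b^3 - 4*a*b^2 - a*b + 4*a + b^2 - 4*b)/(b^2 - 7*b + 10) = (-a^2*b^2 + 4*a^2*b + a*b^3 - 4*a*b^2 - a*b + 4*a + b^2 - 4*b)/(b^2 - 7*b + 10)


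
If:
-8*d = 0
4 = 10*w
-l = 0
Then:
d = 0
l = 0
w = 2/5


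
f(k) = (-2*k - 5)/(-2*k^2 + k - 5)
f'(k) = (-2*k - 5)*(4*k - 1)/(-2*k^2 + k - 5)^2 - 2/(-2*k^2 + k - 5)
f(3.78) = 0.42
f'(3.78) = -0.13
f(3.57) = 0.45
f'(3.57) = -0.15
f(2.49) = 0.67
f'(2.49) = -0.27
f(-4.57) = -0.08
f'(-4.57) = 0.01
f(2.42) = 0.69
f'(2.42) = -0.28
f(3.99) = 0.40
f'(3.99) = -0.12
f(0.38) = 1.17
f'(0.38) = 0.28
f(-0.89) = 0.43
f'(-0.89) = 0.53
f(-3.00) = -0.04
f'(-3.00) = 0.06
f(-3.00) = -0.04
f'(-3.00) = 0.06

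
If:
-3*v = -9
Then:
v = 3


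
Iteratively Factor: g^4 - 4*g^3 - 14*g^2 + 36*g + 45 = (g - 3)*(g^3 - g^2 - 17*g - 15) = (g - 3)*(g + 1)*(g^2 - 2*g - 15) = (g - 5)*(g - 3)*(g + 1)*(g + 3)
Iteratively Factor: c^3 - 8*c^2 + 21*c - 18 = (c - 2)*(c^2 - 6*c + 9) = (c - 3)*(c - 2)*(c - 3)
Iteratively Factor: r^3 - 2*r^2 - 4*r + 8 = (r + 2)*(r^2 - 4*r + 4) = (r - 2)*(r + 2)*(r - 2)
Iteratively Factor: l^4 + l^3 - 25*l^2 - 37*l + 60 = (l + 4)*(l^3 - 3*l^2 - 13*l + 15) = (l - 1)*(l + 4)*(l^2 - 2*l - 15) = (l - 1)*(l + 3)*(l + 4)*(l - 5)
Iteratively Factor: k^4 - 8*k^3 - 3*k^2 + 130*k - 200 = (k + 4)*(k^3 - 12*k^2 + 45*k - 50) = (k - 5)*(k + 4)*(k^2 - 7*k + 10) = (k - 5)^2*(k + 4)*(k - 2)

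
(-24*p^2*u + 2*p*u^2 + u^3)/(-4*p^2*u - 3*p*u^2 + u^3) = (6*p + u)/(p + u)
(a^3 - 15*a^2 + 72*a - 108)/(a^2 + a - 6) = (a^3 - 15*a^2 + 72*a - 108)/(a^2 + a - 6)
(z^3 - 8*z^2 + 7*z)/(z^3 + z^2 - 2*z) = (z - 7)/(z + 2)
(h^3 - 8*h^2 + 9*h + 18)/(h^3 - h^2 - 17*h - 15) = (h^2 - 9*h + 18)/(h^2 - 2*h - 15)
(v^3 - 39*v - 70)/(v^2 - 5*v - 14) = v + 5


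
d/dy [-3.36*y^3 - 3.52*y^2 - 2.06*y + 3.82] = -10.08*y^2 - 7.04*y - 2.06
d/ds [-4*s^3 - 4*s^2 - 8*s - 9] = -12*s^2 - 8*s - 8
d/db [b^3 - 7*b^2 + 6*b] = 3*b^2 - 14*b + 6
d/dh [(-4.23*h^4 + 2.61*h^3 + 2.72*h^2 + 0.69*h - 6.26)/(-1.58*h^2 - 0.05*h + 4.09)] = (13.3668*h^5 - 3.4893*h^4 - 69.4638*h^3 + 32.9789*h^2 + 2.468*h + 2.5091)/(2.4964*h^4 + 0.158*h^3 - 12.9219*h^2 - 0.409*h + 16.7281)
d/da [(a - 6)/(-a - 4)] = -10/(a + 4)^2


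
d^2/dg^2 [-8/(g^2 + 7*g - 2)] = 16*(g^2 + 7*g - (2*g + 7)^2 - 2)/(g^2 + 7*g - 2)^3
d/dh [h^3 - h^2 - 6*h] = 3*h^2 - 2*h - 6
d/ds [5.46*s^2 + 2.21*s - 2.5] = 10.92*s + 2.21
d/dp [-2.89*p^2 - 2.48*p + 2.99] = -5.78*p - 2.48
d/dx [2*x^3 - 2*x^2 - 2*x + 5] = 6*x^2 - 4*x - 2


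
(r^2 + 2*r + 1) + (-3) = r^2 + 2*r - 2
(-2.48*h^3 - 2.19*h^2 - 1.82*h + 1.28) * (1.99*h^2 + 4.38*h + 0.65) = -4.9352*h^5 - 15.2205*h^4 - 14.826*h^3 - 6.8479*h^2 + 4.4234*h + 0.832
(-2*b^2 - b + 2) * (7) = -14*b^2 - 7*b + 14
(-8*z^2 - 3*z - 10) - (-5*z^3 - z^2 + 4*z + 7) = 5*z^3 - 7*z^2 - 7*z - 17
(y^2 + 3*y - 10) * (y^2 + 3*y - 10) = y^4 + 6*y^3 - 11*y^2 - 60*y + 100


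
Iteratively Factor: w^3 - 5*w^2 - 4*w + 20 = (w - 2)*(w^2 - 3*w - 10) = (w - 5)*(w - 2)*(w + 2)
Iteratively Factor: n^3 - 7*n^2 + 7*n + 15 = (n - 5)*(n^2 - 2*n - 3) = (n - 5)*(n + 1)*(n - 3)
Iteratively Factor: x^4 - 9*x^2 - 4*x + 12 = (x + 2)*(x^3 - 2*x^2 - 5*x + 6) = (x - 1)*(x + 2)*(x^2 - x - 6) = (x - 1)*(x + 2)^2*(x - 3)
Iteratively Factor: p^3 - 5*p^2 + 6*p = (p - 3)*(p^2 - 2*p) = p*(p - 3)*(p - 2)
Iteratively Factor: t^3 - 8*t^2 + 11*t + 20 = (t + 1)*(t^2 - 9*t + 20) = (t - 4)*(t + 1)*(t - 5)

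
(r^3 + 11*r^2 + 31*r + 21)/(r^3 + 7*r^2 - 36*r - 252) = (r^2 + 4*r + 3)/(r^2 - 36)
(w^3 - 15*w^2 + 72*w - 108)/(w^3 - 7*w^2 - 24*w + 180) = (w - 3)/(w + 5)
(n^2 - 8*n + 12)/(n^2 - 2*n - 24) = (n - 2)/(n + 4)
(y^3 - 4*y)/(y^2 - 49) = y*(y^2 - 4)/(y^2 - 49)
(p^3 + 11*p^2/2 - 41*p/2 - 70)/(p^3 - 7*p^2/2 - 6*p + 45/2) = (p^2 + 3*p - 28)/(p^2 - 6*p + 9)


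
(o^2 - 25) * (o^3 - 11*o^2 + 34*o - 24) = o^5 - 11*o^4 + 9*o^3 + 251*o^2 - 850*o + 600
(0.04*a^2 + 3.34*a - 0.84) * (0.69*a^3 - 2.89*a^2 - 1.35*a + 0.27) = 0.0276*a^5 + 2.189*a^4 - 10.2862*a^3 - 2.0706*a^2 + 2.0358*a - 0.2268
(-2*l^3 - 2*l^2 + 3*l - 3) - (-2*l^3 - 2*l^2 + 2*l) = l - 3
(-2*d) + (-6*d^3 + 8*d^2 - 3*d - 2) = -6*d^3 + 8*d^2 - 5*d - 2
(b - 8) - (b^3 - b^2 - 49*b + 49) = -b^3 + b^2 + 50*b - 57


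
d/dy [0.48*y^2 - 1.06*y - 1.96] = 0.96*y - 1.06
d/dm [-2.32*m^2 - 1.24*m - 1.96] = -4.64*m - 1.24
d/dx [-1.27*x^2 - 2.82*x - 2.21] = -2.54*x - 2.82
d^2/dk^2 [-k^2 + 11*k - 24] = -2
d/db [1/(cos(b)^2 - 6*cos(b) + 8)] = 2*(cos(b) - 3)*sin(b)/(cos(b)^2 - 6*cos(b) + 8)^2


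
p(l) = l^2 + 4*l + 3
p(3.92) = 34.05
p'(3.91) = 11.82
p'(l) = 2*l + 4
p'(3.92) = 11.84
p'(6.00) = 16.00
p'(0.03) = 4.06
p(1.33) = 10.09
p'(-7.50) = -11.00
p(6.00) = 63.00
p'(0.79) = 5.58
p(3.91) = 33.93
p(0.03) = 3.12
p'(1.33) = 6.66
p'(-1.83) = 0.34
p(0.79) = 6.78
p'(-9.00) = -14.00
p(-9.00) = 48.00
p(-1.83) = -0.97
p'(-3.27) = -2.54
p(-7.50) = 29.25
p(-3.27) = 0.61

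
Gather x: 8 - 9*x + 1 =9 - 9*x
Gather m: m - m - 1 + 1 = 0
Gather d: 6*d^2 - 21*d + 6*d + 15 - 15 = 6*d^2 - 15*d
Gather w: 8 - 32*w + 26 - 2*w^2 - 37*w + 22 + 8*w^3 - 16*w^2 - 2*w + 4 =8*w^3 - 18*w^2 - 71*w + 60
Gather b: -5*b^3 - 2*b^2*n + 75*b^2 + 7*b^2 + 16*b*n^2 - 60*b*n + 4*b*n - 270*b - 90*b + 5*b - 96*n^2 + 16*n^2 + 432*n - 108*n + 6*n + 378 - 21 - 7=-5*b^3 + b^2*(82 - 2*n) + b*(16*n^2 - 56*n - 355) - 80*n^2 + 330*n + 350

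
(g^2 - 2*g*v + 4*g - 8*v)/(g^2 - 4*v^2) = (g + 4)/(g + 2*v)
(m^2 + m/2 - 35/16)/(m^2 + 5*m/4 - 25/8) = (4*m + 7)/(2*(2*m + 5))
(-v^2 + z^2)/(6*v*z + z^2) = (-v^2 + z^2)/(z*(6*v + z))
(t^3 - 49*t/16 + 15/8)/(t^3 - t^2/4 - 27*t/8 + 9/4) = (4*t - 5)/(2*(2*t - 3))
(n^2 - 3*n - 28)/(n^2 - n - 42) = (n + 4)/(n + 6)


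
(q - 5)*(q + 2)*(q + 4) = q^3 + q^2 - 22*q - 40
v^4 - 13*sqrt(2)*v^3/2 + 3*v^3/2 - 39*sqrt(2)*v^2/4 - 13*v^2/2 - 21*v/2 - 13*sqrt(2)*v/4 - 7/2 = (v + 1/2)*(v + 1)*(v - 7*sqrt(2))*(v + sqrt(2)/2)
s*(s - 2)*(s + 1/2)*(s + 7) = s^4 + 11*s^3/2 - 23*s^2/2 - 7*s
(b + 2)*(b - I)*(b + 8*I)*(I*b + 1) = I*b^4 - 6*b^3 + 2*I*b^3 - 12*b^2 + 15*I*b^2 + 8*b + 30*I*b + 16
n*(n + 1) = n^2 + n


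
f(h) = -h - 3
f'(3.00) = -1.00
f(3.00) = -6.00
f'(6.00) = -1.00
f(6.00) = -9.00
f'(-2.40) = -1.00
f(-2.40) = -0.60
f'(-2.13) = -1.00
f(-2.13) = -0.87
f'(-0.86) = -1.00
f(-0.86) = -2.14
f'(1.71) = -1.00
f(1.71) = -4.71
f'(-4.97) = -1.00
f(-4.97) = 1.97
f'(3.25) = -1.00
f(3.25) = -6.25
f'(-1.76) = -1.00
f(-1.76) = -1.24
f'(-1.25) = -1.00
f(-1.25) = -1.75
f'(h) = -1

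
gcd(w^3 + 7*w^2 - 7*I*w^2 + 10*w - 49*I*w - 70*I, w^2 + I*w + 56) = w - 7*I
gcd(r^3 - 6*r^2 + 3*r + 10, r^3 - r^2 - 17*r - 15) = r^2 - 4*r - 5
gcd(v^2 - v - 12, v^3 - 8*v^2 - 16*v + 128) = v - 4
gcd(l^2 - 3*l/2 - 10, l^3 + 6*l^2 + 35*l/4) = l + 5/2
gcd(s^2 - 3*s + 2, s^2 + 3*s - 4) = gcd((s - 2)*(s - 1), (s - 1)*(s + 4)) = s - 1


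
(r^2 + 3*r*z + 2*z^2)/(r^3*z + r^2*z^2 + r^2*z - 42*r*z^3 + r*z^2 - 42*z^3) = (r^2 + 3*r*z + 2*z^2)/(z*(r^3 + r^2*z + r^2 - 42*r*z^2 + r*z - 42*z^2))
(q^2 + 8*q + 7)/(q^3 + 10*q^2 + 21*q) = (q + 1)/(q*(q + 3))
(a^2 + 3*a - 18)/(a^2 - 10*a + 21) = (a + 6)/(a - 7)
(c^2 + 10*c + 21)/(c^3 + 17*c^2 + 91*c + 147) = 1/(c + 7)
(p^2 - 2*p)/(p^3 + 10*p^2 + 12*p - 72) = p/(p^2 + 12*p + 36)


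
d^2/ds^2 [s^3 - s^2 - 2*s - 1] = 6*s - 2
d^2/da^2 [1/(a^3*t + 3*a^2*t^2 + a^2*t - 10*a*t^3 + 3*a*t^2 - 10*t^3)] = 2*(-(3*a + 3*t + 1)*(a^3 + 3*a^2*t + a^2 - 10*a*t^2 + 3*a*t - 10*t^2) + (3*a^2 + 6*a*t + 2*a - 10*t^2 + 3*t)^2)/(t*(a^3 + 3*a^2*t + a^2 - 10*a*t^2 + 3*a*t - 10*t^2)^3)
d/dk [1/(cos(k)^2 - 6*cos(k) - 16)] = 2*(cos(k) - 3)*sin(k)/(sin(k)^2 + 6*cos(k) + 15)^2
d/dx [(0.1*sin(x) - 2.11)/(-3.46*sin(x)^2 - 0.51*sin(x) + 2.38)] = (0.346*sin(x)^2 - 14.6012*sin(x) - 0.8381)*cos(x)/(11.9716*sin(x)^4 + 3.5292*sin(x)^3 - 16.2095*sin(x)^2 - 2.4276*sin(x) + 5.6644)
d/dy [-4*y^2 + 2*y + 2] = 2 - 8*y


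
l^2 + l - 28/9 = (l - 4/3)*(l + 7/3)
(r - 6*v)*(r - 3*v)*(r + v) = r^3 - 8*r^2*v + 9*r*v^2 + 18*v^3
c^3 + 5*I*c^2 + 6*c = c*(c - I)*(c + 6*I)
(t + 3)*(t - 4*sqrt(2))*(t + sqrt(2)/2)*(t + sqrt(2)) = t^4 - 5*sqrt(2)*t^3/2 + 3*t^3 - 11*t^2 - 15*sqrt(2)*t^2/2 - 33*t - 4*sqrt(2)*t - 12*sqrt(2)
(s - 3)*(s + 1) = s^2 - 2*s - 3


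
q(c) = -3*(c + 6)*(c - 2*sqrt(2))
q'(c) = -6*c - 18 + 6*sqrt(2)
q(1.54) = 29.14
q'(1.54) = -18.75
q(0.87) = 40.36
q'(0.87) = -14.73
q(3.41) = -16.42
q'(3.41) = -29.97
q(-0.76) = 56.41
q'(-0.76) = -4.95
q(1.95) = 20.95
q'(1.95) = -21.21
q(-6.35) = -9.64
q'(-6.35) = 28.59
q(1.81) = 23.86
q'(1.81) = -20.37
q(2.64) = 4.88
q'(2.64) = -25.35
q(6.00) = -114.18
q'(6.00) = -45.51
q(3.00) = -4.63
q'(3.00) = -27.51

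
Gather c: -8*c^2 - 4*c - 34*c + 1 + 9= -8*c^2 - 38*c + 10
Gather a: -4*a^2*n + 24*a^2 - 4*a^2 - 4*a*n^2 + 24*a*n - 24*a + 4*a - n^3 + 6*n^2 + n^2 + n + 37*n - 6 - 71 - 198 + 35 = a^2*(20 - 4*n) + a*(-4*n^2 + 24*n - 20) - n^3 + 7*n^2 + 38*n - 240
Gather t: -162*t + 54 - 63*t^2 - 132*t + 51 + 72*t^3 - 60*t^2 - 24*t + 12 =72*t^3 - 123*t^2 - 318*t + 117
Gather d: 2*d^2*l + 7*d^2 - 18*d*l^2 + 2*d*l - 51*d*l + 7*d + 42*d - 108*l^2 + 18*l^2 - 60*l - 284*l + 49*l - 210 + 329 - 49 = d^2*(2*l + 7) + d*(-18*l^2 - 49*l + 49) - 90*l^2 - 295*l + 70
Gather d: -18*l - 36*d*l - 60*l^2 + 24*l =-36*d*l - 60*l^2 + 6*l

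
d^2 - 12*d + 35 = (d - 7)*(d - 5)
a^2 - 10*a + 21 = (a - 7)*(a - 3)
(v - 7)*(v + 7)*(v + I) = v^3 + I*v^2 - 49*v - 49*I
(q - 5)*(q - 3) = q^2 - 8*q + 15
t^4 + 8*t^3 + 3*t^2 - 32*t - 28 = (t - 2)*(t + 1)*(t + 2)*(t + 7)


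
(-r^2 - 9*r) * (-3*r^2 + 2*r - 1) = 3*r^4 + 25*r^3 - 17*r^2 + 9*r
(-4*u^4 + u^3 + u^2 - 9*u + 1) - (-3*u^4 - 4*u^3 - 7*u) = -u^4 + 5*u^3 + u^2 - 2*u + 1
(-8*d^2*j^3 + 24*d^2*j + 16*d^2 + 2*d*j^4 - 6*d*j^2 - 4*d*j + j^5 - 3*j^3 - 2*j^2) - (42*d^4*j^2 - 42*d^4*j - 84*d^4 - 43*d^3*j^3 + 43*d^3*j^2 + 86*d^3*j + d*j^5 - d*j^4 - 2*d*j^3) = -42*d^4*j^2 + 42*d^4*j + 84*d^4 + 43*d^3*j^3 - 43*d^3*j^2 - 86*d^3*j - 8*d^2*j^3 + 24*d^2*j + 16*d^2 - d*j^5 + 3*d*j^4 + 2*d*j^3 - 6*d*j^2 - 4*d*j + j^5 - 3*j^3 - 2*j^2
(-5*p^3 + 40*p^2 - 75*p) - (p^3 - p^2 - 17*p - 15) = -6*p^3 + 41*p^2 - 58*p + 15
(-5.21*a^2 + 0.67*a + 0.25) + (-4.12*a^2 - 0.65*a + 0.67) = -9.33*a^2 + 0.02*a + 0.92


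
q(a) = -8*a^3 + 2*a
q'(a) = 2 - 24*a^2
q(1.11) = -8.72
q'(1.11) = -27.57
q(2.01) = -60.94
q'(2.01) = -94.96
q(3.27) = -273.19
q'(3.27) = -254.63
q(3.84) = -445.30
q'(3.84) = -351.89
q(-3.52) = 341.87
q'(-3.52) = -295.37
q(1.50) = -24.00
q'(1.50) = -52.00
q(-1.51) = 24.52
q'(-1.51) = -52.72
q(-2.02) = 61.90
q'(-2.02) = -95.93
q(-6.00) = 1716.00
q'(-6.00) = -862.00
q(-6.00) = 1716.00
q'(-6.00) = -862.00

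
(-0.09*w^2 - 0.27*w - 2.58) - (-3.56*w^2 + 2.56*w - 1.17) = 3.47*w^2 - 2.83*w - 1.41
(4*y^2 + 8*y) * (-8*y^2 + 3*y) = -32*y^4 - 52*y^3 + 24*y^2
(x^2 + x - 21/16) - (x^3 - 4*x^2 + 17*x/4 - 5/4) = -x^3 + 5*x^2 - 13*x/4 - 1/16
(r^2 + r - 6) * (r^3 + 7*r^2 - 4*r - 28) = r^5 + 8*r^4 - 3*r^3 - 74*r^2 - 4*r + 168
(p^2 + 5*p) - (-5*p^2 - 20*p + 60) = 6*p^2 + 25*p - 60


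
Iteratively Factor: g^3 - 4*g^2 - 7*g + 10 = (g - 5)*(g^2 + g - 2) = (g - 5)*(g + 2)*(g - 1)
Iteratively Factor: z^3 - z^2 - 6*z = (z - 3)*(z^2 + 2*z) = z*(z - 3)*(z + 2)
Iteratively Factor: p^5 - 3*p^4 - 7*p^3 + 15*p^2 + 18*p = (p + 2)*(p^4 - 5*p^3 + 3*p^2 + 9*p) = (p + 1)*(p + 2)*(p^3 - 6*p^2 + 9*p) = (p - 3)*(p + 1)*(p + 2)*(p^2 - 3*p) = p*(p - 3)*(p + 1)*(p + 2)*(p - 3)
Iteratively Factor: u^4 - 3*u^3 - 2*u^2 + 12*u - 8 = (u + 2)*(u^3 - 5*u^2 + 8*u - 4) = (u - 2)*(u + 2)*(u^2 - 3*u + 2) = (u - 2)*(u - 1)*(u + 2)*(u - 2)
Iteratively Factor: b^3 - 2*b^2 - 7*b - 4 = (b - 4)*(b^2 + 2*b + 1) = (b - 4)*(b + 1)*(b + 1)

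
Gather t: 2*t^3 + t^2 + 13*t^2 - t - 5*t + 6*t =2*t^3 + 14*t^2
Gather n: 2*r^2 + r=2*r^2 + r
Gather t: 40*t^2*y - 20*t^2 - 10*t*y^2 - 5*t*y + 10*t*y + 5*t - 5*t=t^2*(40*y - 20) + t*(-10*y^2 + 5*y)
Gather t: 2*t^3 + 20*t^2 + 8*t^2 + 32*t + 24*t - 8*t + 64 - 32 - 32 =2*t^3 + 28*t^2 + 48*t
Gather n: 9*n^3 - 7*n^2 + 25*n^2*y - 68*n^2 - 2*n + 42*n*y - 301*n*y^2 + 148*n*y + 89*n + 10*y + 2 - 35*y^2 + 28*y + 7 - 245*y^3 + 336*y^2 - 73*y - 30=9*n^3 + n^2*(25*y - 75) + n*(-301*y^2 + 190*y + 87) - 245*y^3 + 301*y^2 - 35*y - 21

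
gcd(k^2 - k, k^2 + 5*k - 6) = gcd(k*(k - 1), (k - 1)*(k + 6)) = k - 1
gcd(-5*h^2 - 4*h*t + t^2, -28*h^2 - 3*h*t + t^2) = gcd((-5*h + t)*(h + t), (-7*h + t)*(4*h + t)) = 1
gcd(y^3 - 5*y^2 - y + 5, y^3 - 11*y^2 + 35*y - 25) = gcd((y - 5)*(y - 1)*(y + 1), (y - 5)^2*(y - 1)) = y^2 - 6*y + 5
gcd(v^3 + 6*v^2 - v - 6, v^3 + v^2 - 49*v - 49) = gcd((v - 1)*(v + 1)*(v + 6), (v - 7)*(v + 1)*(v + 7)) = v + 1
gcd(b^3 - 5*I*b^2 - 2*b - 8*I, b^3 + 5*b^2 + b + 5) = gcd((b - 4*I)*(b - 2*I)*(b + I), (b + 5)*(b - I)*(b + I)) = b + I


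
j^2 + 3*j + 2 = (j + 1)*(j + 2)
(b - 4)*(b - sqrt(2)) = b^2 - 4*b - sqrt(2)*b + 4*sqrt(2)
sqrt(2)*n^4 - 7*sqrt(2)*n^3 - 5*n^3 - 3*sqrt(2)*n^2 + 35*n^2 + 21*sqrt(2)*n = n*(n - 7)*(n - 3*sqrt(2))*(sqrt(2)*n + 1)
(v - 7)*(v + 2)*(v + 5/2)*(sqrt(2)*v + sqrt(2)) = sqrt(2)*v^4 - 3*sqrt(2)*v^3/2 - 29*sqrt(2)*v^2 - 123*sqrt(2)*v/2 - 35*sqrt(2)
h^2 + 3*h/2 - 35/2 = (h - 7/2)*(h + 5)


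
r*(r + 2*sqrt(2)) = r^2 + 2*sqrt(2)*r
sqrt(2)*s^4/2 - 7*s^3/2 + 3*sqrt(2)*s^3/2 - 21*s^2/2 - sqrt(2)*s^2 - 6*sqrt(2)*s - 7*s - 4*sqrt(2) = (s + 1)*(s - 4*sqrt(2))*(s + sqrt(2)/2)*(sqrt(2)*s/2 + sqrt(2))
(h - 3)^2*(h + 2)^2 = h^4 - 2*h^3 - 11*h^2 + 12*h + 36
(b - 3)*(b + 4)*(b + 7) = b^3 + 8*b^2 - 5*b - 84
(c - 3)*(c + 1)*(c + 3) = c^3 + c^2 - 9*c - 9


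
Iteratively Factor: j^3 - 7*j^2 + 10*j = (j - 2)*(j^2 - 5*j) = (j - 5)*(j - 2)*(j)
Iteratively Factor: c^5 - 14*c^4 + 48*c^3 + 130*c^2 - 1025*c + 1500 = (c - 3)*(c^4 - 11*c^3 + 15*c^2 + 175*c - 500) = (c - 5)*(c - 3)*(c^3 - 6*c^2 - 15*c + 100) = (c - 5)^2*(c - 3)*(c^2 - c - 20) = (c - 5)^3*(c - 3)*(c + 4)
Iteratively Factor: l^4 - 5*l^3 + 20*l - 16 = (l - 1)*(l^3 - 4*l^2 - 4*l + 16) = (l - 1)*(l + 2)*(l^2 - 6*l + 8) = (l - 4)*(l - 1)*(l + 2)*(l - 2)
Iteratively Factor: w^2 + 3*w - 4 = (w - 1)*(w + 4)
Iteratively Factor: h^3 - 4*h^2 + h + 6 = (h + 1)*(h^2 - 5*h + 6) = (h - 3)*(h + 1)*(h - 2)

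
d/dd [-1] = 0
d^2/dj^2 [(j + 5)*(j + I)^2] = 6*j + 10 + 4*I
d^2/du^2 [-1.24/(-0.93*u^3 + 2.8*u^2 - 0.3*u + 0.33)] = ((6.944 - 6.9192*u)*(0.93*u^3 - 2.8*u^2 + 0.3*u - 0.33) + 1.24*(2.79*u^2 - 5.6*u + 0.3)*(5.58*u^2 - 11.2*u + 0.6))/(0.93*u^3 - 2.8*u^2 + 0.3*u - 0.33)^3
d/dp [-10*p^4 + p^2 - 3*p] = -40*p^3 + 2*p - 3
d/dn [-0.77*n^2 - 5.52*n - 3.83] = -1.54*n - 5.52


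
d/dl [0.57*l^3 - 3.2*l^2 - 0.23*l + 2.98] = 1.71*l^2 - 6.4*l - 0.23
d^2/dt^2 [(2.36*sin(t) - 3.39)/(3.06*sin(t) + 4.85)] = (66.767364*sin(t)^2 - 105.82409*sin(t) - 133.534728)/(28.652616*sin(t)^3 + 136.24038*sin(t)^2 + 215.93655*sin(t) + 114.084125)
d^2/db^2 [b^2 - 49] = 2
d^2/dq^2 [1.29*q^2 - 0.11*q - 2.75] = 2.58000000000000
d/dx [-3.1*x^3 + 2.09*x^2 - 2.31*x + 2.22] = -9.3*x^2 + 4.18*x - 2.31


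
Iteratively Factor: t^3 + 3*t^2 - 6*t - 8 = (t + 4)*(t^2 - t - 2) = (t - 2)*(t + 4)*(t + 1)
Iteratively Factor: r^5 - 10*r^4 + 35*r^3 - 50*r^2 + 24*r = (r - 2)*(r^4 - 8*r^3 + 19*r^2 - 12*r) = (r - 4)*(r - 2)*(r^3 - 4*r^2 + 3*r) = (r - 4)*(r - 3)*(r - 2)*(r^2 - r) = (r - 4)*(r - 3)*(r - 2)*(r - 1)*(r)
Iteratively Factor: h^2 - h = (h - 1)*(h)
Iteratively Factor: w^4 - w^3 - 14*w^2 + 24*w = (w - 2)*(w^3 + w^2 - 12*w) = w*(w - 2)*(w^2 + w - 12) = w*(w - 2)*(w + 4)*(w - 3)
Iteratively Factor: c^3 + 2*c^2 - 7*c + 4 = (c - 1)*(c^2 + 3*c - 4) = (c - 1)*(c + 4)*(c - 1)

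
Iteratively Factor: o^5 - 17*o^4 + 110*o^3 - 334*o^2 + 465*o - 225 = (o - 5)*(o^4 - 12*o^3 + 50*o^2 - 84*o + 45) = (o - 5)*(o - 3)*(o^3 - 9*o^2 + 23*o - 15) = (o - 5)*(o - 3)*(o - 1)*(o^2 - 8*o + 15) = (o - 5)^2*(o - 3)*(o - 1)*(o - 3)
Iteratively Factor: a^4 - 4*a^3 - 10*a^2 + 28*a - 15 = (a + 3)*(a^3 - 7*a^2 + 11*a - 5) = (a - 5)*(a + 3)*(a^2 - 2*a + 1) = (a - 5)*(a - 1)*(a + 3)*(a - 1)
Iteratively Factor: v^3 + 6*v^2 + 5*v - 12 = (v + 4)*(v^2 + 2*v - 3) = (v - 1)*(v + 4)*(v + 3)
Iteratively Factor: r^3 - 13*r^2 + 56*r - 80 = (r - 4)*(r^2 - 9*r + 20) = (r - 5)*(r - 4)*(r - 4)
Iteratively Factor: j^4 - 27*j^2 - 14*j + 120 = (j - 2)*(j^3 + 2*j^2 - 23*j - 60) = (j - 2)*(j + 3)*(j^2 - j - 20) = (j - 2)*(j + 3)*(j + 4)*(j - 5)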